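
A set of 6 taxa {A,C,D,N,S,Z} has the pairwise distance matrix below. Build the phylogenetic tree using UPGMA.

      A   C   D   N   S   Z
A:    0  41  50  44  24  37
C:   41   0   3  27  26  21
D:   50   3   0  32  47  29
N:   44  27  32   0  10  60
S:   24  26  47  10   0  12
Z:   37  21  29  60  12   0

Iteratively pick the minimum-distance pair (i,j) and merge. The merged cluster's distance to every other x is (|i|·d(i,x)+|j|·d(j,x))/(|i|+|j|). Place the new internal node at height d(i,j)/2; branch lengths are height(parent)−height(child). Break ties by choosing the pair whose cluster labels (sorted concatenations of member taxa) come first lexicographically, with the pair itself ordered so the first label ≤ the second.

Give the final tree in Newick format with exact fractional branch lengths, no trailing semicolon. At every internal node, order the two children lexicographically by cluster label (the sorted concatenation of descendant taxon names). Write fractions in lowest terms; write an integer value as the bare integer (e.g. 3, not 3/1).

((A:17,(N:5,S:5):12):13/9,((C:3/2,D:3/2):11,Z:25/2):107/18)

iteration 1: select C,D (d=3); attach at lengths (3/2, 3/2); label the merged cluster CD
  updated: d(A,CD)=91/2, d(CD,N)=59/2, d(CD,S)=73/2, d(CD,Z)=25
iteration 2: select N,S (d=10); attach at lengths (5, 5); label the merged cluster NS
  updated: d(A,NS)=34, d(CD,NS)=33, d(NS,Z)=36
iteration 3: select CD,Z (d=25); attach at lengths (11, 25/2); label the merged cluster CDZ
  updated: d(A,CDZ)=128/3, d(CDZ,NS)=34
iteration 4: select A,NS (d=34); attach at lengths (17, 12); label the merged cluster ANS
  updated: d(ANS,CDZ)=332/9
iteration 5: select ANS,CDZ (d=332/9); attach at lengths (13/9, 107/18); label the merged cluster ACDNSZ
final tree: ((A:17,(N:5,S:5):12):13/9,((C:3/2,D:3/2):11,Z:25/2):107/18)
total length: 656/9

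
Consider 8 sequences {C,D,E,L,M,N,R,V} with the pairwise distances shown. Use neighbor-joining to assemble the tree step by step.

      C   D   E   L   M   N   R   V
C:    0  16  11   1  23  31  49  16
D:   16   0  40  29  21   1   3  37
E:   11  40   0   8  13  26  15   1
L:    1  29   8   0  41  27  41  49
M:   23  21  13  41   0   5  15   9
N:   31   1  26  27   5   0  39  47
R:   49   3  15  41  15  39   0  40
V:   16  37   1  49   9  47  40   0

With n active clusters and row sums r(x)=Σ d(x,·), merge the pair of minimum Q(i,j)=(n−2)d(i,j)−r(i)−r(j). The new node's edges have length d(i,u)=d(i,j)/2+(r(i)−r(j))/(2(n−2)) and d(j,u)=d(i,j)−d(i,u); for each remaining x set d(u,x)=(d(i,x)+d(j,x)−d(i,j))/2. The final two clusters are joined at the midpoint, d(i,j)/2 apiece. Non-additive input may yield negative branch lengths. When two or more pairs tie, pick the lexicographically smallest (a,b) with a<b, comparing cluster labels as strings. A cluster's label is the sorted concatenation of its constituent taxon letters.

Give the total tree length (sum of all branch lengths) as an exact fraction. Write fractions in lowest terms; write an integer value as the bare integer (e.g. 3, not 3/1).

iteration 1: select C,L (d=1, Q=-337); attach at lengths (-43/12, 55/12); label the merged cluster CL
  updated: d(CL,D)=22, d(CL,E)=9, d(CL,M)=63/2, d(CL,N)=57/2, d(CL,R)=89/2, d(CL,V)=32
iteration 2: select D,N (d=1, Q=-531/2); attach at lengths (-7/4, 11/4); label the merged cluster DN
  updated: d(CL,DN)=99/4, d(DN,E)=65/2, d(DN,M)=25/2, d(DN,R)=41/2, d(DN,V)=83/2
iteration 3: select E,V (d=1, Q=-190); attach at lengths (-49/8, 57/8); label the merged cluster EV
  updated: d(CL,EV)=20, d(DN,EV)=73/2, d(EV,M)=21/2, d(EV,R)=27
iteration 4: select CL,EV (d=20, Q=-619/4); attach at lengths (347/24, 133/24); label the merged cluster CELV
  updated: d(CELV,DN)=165/8, d(CELV,M)=11, d(CELV,R)=103/4
iteration 5: select CELV,M (d=11, Q=-591/8); attach at lengths (327/32, 25/32); label the merged cluster CELMV
  updated: d(CELMV,DN)=177/16, d(CELMV,R)=119/8
iteration 6: select CELMV,DN (d=177/16, Q=-743/16); attach at lengths (87/32, 267/32); label the merged cluster CDELMNV
  updated: d(CDELMNV,R)=389/32
iteration 7: select CDELMNV,R (d=389/32); attach at lengths (389/64, 389/64); label the merged cluster CDELMNRV
final tree: (((((C:-43/12,L:55/12):347/24,(E:-49/8,V:57/8):133/24):327/32,M:25/32):87/32,(D:-7/4,N:11/4):267/32):389/64,R:389/64)
total length: 1831/32

1831/32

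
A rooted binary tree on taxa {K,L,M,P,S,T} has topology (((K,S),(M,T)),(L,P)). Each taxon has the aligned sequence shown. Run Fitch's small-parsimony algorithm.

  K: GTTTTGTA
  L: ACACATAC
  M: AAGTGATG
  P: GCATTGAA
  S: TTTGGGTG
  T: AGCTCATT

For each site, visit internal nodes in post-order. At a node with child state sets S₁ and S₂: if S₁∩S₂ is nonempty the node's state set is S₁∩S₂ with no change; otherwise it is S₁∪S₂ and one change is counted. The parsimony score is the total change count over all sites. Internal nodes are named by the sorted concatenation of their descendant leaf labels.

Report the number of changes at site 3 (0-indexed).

2

KS@0: {G} ∪ {T} = {G,T} (union, +1)
MT@0: {A} ∩ {A} = {A} (intersection, +0)
KMST@0: {G,T} ∪ {A} = {A,G,T} (union, +1)
LP@0: {A} ∪ {G} = {A,G} (union, +1)
KLMPST@0: {A,G,T} ∩ {A,G} = {A,G} (intersection, +0)
KS@1: {T} ∩ {T} = {T} (intersection, +0)
MT@1: {A} ∪ {G} = {A,G} (union, +1)
KMST@1: {T} ∪ {A,G} = {A,G,T} (union, +1)
LP@1: {C} ∩ {C} = {C} (intersection, +0)
KLMPST@1: {A,G,T} ∪ {C} = {A,C,G,T} (union, +1)
KS@2: {T} ∩ {T} = {T} (intersection, +0)
MT@2: {G} ∪ {C} = {C,G} (union, +1)
KMST@2: {T} ∪ {C,G} = {C,G,T} (union, +1)
LP@2: {A} ∩ {A} = {A} (intersection, +0)
KLMPST@2: {C,G,T} ∪ {A} = {A,C,G,T} (union, +1)
KS@3: {T} ∪ {G} = {G,T} (union, +1)
MT@3: {T} ∩ {T} = {T} (intersection, +0)
KMST@3: {G,T} ∩ {T} = {T} (intersection, +0)
LP@3: {C} ∪ {T} = {C,T} (union, +1)
KLMPST@3: {T} ∩ {C,T} = {T} (intersection, +0)
KS@4: {T} ∪ {G} = {G,T} (union, +1)
MT@4: {G} ∪ {C} = {C,G} (union, +1)
KMST@4: {G,T} ∩ {C,G} = {G} (intersection, +0)
LP@4: {A} ∪ {T} = {A,T} (union, +1)
KLMPST@4: {G} ∪ {A,T} = {A,G,T} (union, +1)
KS@5: {G} ∩ {G} = {G} (intersection, +0)
MT@5: {A} ∩ {A} = {A} (intersection, +0)
KMST@5: {G} ∪ {A} = {A,G} (union, +1)
LP@5: {T} ∪ {G} = {G,T} (union, +1)
KLMPST@5: {A,G} ∩ {G,T} = {G} (intersection, +0)
KS@6: {T} ∩ {T} = {T} (intersection, +0)
MT@6: {T} ∩ {T} = {T} (intersection, +0)
KMST@6: {T} ∩ {T} = {T} (intersection, +0)
LP@6: {A} ∩ {A} = {A} (intersection, +0)
KLMPST@6: {T} ∪ {A} = {A,T} (union, +1)
KS@7: {A} ∪ {G} = {A,G} (union, +1)
MT@7: {G} ∪ {T} = {G,T} (union, +1)
KMST@7: {A,G} ∩ {G,T} = {G} (intersection, +0)
LP@7: {C} ∪ {A} = {A,C} (union, +1)
KLMPST@7: {G} ∪ {A,C} = {A,C,G} (union, +1)
per-site changes: [3, 3, 3, 2, 4, 2, 1, 4]; total = 22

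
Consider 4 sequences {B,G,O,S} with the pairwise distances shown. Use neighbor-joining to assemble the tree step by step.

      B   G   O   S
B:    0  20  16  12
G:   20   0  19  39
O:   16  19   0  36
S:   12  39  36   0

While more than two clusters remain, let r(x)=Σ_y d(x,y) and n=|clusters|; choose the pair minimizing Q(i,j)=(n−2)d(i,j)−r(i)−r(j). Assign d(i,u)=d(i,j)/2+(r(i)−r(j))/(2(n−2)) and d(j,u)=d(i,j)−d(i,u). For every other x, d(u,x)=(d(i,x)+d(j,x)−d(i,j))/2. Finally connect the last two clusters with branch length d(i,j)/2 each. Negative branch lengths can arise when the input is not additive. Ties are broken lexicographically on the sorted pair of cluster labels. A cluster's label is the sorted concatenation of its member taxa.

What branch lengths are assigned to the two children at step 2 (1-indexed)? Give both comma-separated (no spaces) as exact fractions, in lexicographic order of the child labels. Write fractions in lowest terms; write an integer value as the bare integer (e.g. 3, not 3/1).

49/4,45/4

iteration 1: select B,S (d=12, Q=-111); attach at lengths (-15/4, 63/4); label the merged cluster BS
  updated: d(BS,G)=47/2, d(BS,O)=20
iteration 2: select BS,G (d=47/2, Q=-125/2); attach at lengths (49/4, 45/4); label the merged cluster BGS
  updated: d(BGS,O)=31/4
iteration 3: select BGS,O (d=31/4); attach at lengths (31/8, 31/8); label the merged cluster BGOS
final tree: (((B:-15/4,S:63/4):49/4,G:45/4):31/8,O:31/8)
total length: 173/4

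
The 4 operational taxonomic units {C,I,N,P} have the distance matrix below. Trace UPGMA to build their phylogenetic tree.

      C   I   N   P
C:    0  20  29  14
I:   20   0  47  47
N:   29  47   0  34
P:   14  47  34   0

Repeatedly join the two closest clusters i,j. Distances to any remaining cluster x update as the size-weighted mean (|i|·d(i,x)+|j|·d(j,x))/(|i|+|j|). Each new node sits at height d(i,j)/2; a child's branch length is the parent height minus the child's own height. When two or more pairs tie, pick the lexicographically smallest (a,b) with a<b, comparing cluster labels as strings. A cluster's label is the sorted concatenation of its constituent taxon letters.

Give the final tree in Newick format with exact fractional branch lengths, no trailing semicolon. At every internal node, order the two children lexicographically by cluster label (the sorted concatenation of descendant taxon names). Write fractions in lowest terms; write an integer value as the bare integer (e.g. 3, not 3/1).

1. join C+P (d=14) ⇒ CP; edges |C|=7, |P|=7
  updated: d(CP,I)=67/2, d(CP,N)=63/2
2. join CP+N (d=63/2) ⇒ CNP; edges |CP|=35/4, |N|=63/4
  updated: d(CNP,I)=38
3. join CNP+I (d=38) ⇒ CINP; edges |CNP|=13/4, |I|=19
final tree: (((C:7,P:7):35/4,N:63/4):13/4,I:19)
total length: 243/4

(((C:7,P:7):35/4,N:63/4):13/4,I:19)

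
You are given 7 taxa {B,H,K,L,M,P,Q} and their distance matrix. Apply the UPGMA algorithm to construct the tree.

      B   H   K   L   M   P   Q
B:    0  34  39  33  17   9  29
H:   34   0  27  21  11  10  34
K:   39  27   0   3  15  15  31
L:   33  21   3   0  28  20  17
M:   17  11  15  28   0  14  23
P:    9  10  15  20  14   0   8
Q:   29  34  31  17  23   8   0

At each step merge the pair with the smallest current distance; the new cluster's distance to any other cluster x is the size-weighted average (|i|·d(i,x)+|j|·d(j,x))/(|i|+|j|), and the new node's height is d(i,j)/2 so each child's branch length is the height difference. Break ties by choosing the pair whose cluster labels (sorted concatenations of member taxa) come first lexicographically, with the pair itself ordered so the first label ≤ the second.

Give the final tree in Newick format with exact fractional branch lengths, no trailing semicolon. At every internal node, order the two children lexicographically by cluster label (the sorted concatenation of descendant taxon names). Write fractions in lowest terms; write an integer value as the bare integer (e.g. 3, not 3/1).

1. join K+L (d=3) ⇒ KL; edges |K|=3/2, |L|=3/2
  updated: d(B,KL)=36, d(H,KL)=24, d(KL,M)=43/2, d(KL,P)=35/2, d(KL,Q)=24
2. join P+Q (d=8) ⇒ PQ; edges |P|=4, |Q|=4
  updated: d(B,PQ)=19, d(H,PQ)=22, d(KL,PQ)=83/4, d(M,PQ)=37/2
3. join H+M (d=11) ⇒ HM; edges |H|=11/2, |M|=11/2
  updated: d(B,HM)=51/2, d(HM,KL)=91/4, d(HM,PQ)=81/4
4. join B+PQ (d=19) ⇒ BPQ; edges |B|=19/2, |PQ|=11/2
  updated: d(BPQ,HM)=22, d(BPQ,KL)=155/6
5. join BPQ+HM (d=22) ⇒ BHMPQ; edges |BPQ|=3/2, |HM|=11/2
  updated: d(BHMPQ,KL)=123/5
6. join BHMPQ+KL (d=123/5) ⇒ BHKLMPQ; edges |BHMPQ|=13/10, |KL|=54/5
final tree: (((B:19/2,(P:4,Q:4):11/2):3/2,(H:11/2,M:11/2):11/2):13/10,(K:3/2,L:3/2):54/5)
total length: 561/10

(((B:19/2,(P:4,Q:4):11/2):3/2,(H:11/2,M:11/2):11/2):13/10,(K:3/2,L:3/2):54/5)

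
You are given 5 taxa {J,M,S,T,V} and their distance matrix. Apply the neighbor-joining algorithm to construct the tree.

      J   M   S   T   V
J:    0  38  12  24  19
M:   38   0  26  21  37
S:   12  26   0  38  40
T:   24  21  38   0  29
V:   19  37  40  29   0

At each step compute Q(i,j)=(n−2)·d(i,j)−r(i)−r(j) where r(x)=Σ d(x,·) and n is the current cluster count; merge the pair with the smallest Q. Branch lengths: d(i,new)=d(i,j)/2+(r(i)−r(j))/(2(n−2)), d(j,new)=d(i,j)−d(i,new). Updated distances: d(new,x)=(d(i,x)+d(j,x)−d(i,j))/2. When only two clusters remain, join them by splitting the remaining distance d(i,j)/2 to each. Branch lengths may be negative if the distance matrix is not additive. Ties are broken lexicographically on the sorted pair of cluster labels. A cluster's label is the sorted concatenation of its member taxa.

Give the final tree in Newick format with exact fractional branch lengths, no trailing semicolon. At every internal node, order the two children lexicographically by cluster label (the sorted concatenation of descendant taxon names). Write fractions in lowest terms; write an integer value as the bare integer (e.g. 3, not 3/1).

step 1: merge (J,S) at d=12, Q=-173; branch lengths J→13/6, S→59/6; new cluster JS
  updated: d(JS,M)=26, d(JS,T)=25, d(JS,V)=47/2
step 2: merge (JS,V) at d=47/2, Q=-117; branch lengths JS→8, V→31/2; new cluster JSV
  updated: d(JSV,M)=79/4, d(JSV,T)=61/4
step 3: merge (JSV,M) at d=79/4, Q=-56; branch lengths JSV→7, M→51/4; new cluster JMSV
  updated: d(JMSV,T)=33/4
step 4: merge (JMSV,T) at d=33/4; branch lengths JMSV→33/8, T→33/8; new cluster JMSTV
final tree: ((((J:13/6,S:59/6):8,V:31/2):7,M:51/4):33/8,T:33/8)
total length: 127/2

((((J:13/6,S:59/6):8,V:31/2):7,M:51/4):33/8,T:33/8)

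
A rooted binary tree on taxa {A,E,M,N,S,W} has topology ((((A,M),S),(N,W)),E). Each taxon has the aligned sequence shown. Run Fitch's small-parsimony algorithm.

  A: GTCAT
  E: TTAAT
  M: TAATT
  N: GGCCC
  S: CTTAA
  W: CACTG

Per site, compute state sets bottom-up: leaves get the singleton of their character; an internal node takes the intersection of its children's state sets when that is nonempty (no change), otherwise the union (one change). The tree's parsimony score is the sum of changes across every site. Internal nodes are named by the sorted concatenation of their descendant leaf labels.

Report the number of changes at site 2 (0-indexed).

3

site 0, node AM: A={G} ∪ M={T} → {G,T} (+1)
site 0, node AMS: AM={G,T} ∪ S={C} → {C,G,T} (+1)
site 0, node NW: N={G} ∪ W={C} → {C,G} (+1)
site 0, node AMNSW: AMS={C,G,T} ∩ NW={C,G} → {C,G} (+0)
site 0, node AEMNSW: AMNSW={C,G} ∪ E={T} → {C,G,T} (+1)
site 1, node AM: A={T} ∪ M={A} → {A,T} (+1)
site 1, node AMS: AM={A,T} ∩ S={T} → {T} (+0)
site 1, node NW: N={G} ∪ W={A} → {A,G} (+1)
site 1, node AMNSW: AMS={T} ∪ NW={A,G} → {A,G,T} (+1)
site 1, node AEMNSW: AMNSW={A,G,T} ∩ E={T} → {T} (+0)
site 2, node AM: A={C} ∪ M={A} → {A,C} (+1)
site 2, node AMS: AM={A,C} ∪ S={T} → {A,C,T} (+1)
site 2, node NW: N={C} ∩ W={C} → {C} (+0)
site 2, node AMNSW: AMS={A,C,T} ∩ NW={C} → {C} (+0)
site 2, node AEMNSW: AMNSW={C} ∪ E={A} → {A,C} (+1)
site 3, node AM: A={A} ∪ M={T} → {A,T} (+1)
site 3, node AMS: AM={A,T} ∩ S={A} → {A} (+0)
site 3, node NW: N={C} ∪ W={T} → {C,T} (+1)
site 3, node AMNSW: AMS={A} ∪ NW={C,T} → {A,C,T} (+1)
site 3, node AEMNSW: AMNSW={A,C,T} ∩ E={A} → {A} (+0)
site 4, node AM: A={T} ∩ M={T} → {T} (+0)
site 4, node AMS: AM={T} ∪ S={A} → {A,T} (+1)
site 4, node NW: N={C} ∪ W={G} → {C,G} (+1)
site 4, node AMNSW: AMS={A,T} ∪ NW={C,G} → {A,C,G,T} (+1)
site 4, node AEMNSW: AMNSW={A,C,G,T} ∩ E={T} → {T} (+0)
per-site changes: [4, 3, 3, 3, 3]; total = 16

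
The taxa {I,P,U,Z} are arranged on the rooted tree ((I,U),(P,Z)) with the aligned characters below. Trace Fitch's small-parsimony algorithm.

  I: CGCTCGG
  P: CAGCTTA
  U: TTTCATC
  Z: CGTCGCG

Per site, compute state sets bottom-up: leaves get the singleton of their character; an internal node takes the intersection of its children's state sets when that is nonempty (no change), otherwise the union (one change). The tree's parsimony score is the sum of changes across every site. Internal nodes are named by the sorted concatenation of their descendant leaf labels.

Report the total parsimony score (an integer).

[col 0] IU: children I:{C}, U:{T} ∪→ {C,T}; cost 1
[col 0] PZ: children P:{C}, Z:{C} ∩→ {C}; cost 0
[col 0] IPUZ: children IU:{C,T}, PZ:{C} ∩→ {C}; cost 0
[col 1] IU: children I:{G}, U:{T} ∪→ {G,T}; cost 1
[col 1] PZ: children P:{A}, Z:{G} ∪→ {A,G}; cost 1
[col 1] IPUZ: children IU:{G,T}, PZ:{A,G} ∩→ {G}; cost 0
[col 2] IU: children I:{C}, U:{T} ∪→ {C,T}; cost 1
[col 2] PZ: children P:{G}, Z:{T} ∪→ {G,T}; cost 1
[col 2] IPUZ: children IU:{C,T}, PZ:{G,T} ∩→ {T}; cost 0
[col 3] IU: children I:{T}, U:{C} ∪→ {C,T}; cost 1
[col 3] PZ: children P:{C}, Z:{C} ∩→ {C}; cost 0
[col 3] IPUZ: children IU:{C,T}, PZ:{C} ∩→ {C}; cost 0
[col 4] IU: children I:{C}, U:{A} ∪→ {A,C}; cost 1
[col 4] PZ: children P:{T}, Z:{G} ∪→ {G,T}; cost 1
[col 4] IPUZ: children IU:{A,C}, PZ:{G,T} ∪→ {A,C,G,T}; cost 1
[col 5] IU: children I:{G}, U:{T} ∪→ {G,T}; cost 1
[col 5] PZ: children P:{T}, Z:{C} ∪→ {C,T}; cost 1
[col 5] IPUZ: children IU:{G,T}, PZ:{C,T} ∩→ {T}; cost 0
[col 6] IU: children I:{G}, U:{C} ∪→ {C,G}; cost 1
[col 6] PZ: children P:{A}, Z:{G} ∪→ {A,G}; cost 1
[col 6] IPUZ: children IU:{C,G}, PZ:{A,G} ∩→ {G}; cost 0
per-site changes: [1, 2, 2, 1, 3, 2, 2]; total = 13

13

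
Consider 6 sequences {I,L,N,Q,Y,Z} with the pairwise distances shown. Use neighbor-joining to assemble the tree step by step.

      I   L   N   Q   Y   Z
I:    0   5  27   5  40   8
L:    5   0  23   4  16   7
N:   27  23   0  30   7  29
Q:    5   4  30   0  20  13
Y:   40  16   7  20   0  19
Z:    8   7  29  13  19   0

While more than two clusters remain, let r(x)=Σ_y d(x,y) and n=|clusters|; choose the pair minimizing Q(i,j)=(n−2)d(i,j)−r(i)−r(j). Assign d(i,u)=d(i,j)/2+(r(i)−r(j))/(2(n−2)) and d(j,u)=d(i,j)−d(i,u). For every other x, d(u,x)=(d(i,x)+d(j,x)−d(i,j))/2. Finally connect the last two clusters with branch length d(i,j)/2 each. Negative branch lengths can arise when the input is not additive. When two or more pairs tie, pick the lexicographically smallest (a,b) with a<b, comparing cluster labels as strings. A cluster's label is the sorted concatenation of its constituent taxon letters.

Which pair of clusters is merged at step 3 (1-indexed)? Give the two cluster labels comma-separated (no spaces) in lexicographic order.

1. join N+Y (d=7, Q=-190) ⇒ NY; edges |N|=21/4, |Y|=7/4
  updated: d(I,NY)=30, d(L,NY)=16, d(NY,Q)=43/2, d(NY,Z)=41/2
2. join I+Q (d=5, Q=-153/2) ⇒ IQ; edges |I|=13/4, |Q|=7/4
  updated: d(IQ,L)=2, d(IQ,NY)=93/4, d(IQ,Z)=8
3. join IQ+L (d=2, Q=-217/4) ⇒ ILQ; edges |IQ|=49/16, |L|=-17/16
  updated: d(ILQ,NY)=149/8, d(ILQ,Z)=13/2
4. join ILQ+NY (d=149/8, Q=-365/8) ⇒ ILNQY; edges |ILQ|=37/16, |NY|=261/16
  updated: d(ILNQY,Z)=67/16
5. join ILNQY+Z (d=67/16) ⇒ ILNQYZ; edges |ILNQY|=67/32, |Z|=67/32
final tree: ((((I:13/4,Q:7/4):49/16,L:-17/16):37/16,(N:21/4,Y:7/4):261/16):67/32,Z:67/32)
total length: 589/16

IQ,L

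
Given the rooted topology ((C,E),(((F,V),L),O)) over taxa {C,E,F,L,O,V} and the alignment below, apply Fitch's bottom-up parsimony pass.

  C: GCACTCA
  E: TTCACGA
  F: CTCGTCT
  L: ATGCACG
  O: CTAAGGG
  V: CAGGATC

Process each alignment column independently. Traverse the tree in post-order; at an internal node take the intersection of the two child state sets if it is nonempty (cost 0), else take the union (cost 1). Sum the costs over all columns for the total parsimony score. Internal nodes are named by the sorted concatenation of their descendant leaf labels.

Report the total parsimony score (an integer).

[col 0] CE: children C:{G}, E:{T} ∪→ {G,T}; cost 1
[col 0] FV: children F:{C}, V:{C} ∩→ {C}; cost 0
[col 0] FLV: children FV:{C}, L:{A} ∪→ {A,C}; cost 1
[col 0] FLOV: children FLV:{A,C}, O:{C} ∩→ {C}; cost 0
[col 0] CEFLOV: children CE:{G,T}, FLOV:{C} ∪→ {C,G,T}; cost 1
[col 1] CE: children C:{C}, E:{T} ∪→ {C,T}; cost 1
[col 1] FV: children F:{T}, V:{A} ∪→ {A,T}; cost 1
[col 1] FLV: children FV:{A,T}, L:{T} ∩→ {T}; cost 0
[col 1] FLOV: children FLV:{T}, O:{T} ∩→ {T}; cost 0
[col 1] CEFLOV: children CE:{C,T}, FLOV:{T} ∩→ {T}; cost 0
[col 2] CE: children C:{A}, E:{C} ∪→ {A,C}; cost 1
[col 2] FV: children F:{C}, V:{G} ∪→ {C,G}; cost 1
[col 2] FLV: children FV:{C,G}, L:{G} ∩→ {G}; cost 0
[col 2] FLOV: children FLV:{G}, O:{A} ∪→ {A,G}; cost 1
[col 2] CEFLOV: children CE:{A,C}, FLOV:{A,G} ∩→ {A}; cost 0
[col 3] CE: children C:{C}, E:{A} ∪→ {A,C}; cost 1
[col 3] FV: children F:{G}, V:{G} ∩→ {G}; cost 0
[col 3] FLV: children FV:{G}, L:{C} ∪→ {C,G}; cost 1
[col 3] FLOV: children FLV:{C,G}, O:{A} ∪→ {A,C,G}; cost 1
[col 3] CEFLOV: children CE:{A,C}, FLOV:{A,C,G} ∩→ {A,C}; cost 0
[col 4] CE: children C:{T}, E:{C} ∪→ {C,T}; cost 1
[col 4] FV: children F:{T}, V:{A} ∪→ {A,T}; cost 1
[col 4] FLV: children FV:{A,T}, L:{A} ∩→ {A}; cost 0
[col 4] FLOV: children FLV:{A}, O:{G} ∪→ {A,G}; cost 1
[col 4] CEFLOV: children CE:{C,T}, FLOV:{A,G} ∪→ {A,C,G,T}; cost 1
[col 5] CE: children C:{C}, E:{G} ∪→ {C,G}; cost 1
[col 5] FV: children F:{C}, V:{T} ∪→ {C,T}; cost 1
[col 5] FLV: children FV:{C,T}, L:{C} ∩→ {C}; cost 0
[col 5] FLOV: children FLV:{C}, O:{G} ∪→ {C,G}; cost 1
[col 5] CEFLOV: children CE:{C,G}, FLOV:{C,G} ∩→ {C,G}; cost 0
[col 6] CE: children C:{A}, E:{A} ∩→ {A}; cost 0
[col 6] FV: children F:{T}, V:{C} ∪→ {C,T}; cost 1
[col 6] FLV: children FV:{C,T}, L:{G} ∪→ {C,G,T}; cost 1
[col 6] FLOV: children FLV:{C,G,T}, O:{G} ∩→ {G}; cost 0
[col 6] CEFLOV: children CE:{A}, FLOV:{G} ∪→ {A,G}; cost 1
per-site changes: [3, 2, 3, 3, 4, 3, 3]; total = 21

21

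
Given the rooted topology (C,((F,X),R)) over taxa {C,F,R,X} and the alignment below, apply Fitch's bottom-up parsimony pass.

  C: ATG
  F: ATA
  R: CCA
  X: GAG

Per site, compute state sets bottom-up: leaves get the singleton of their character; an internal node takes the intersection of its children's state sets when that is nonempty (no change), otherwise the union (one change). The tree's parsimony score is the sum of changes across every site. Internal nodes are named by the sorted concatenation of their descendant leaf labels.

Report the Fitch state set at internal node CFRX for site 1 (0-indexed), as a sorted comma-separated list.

site 0, node FX: F={A} ∪ X={G} → {A,G} (+1)
site 0, node FRX: FX={A,G} ∪ R={C} → {A,C,G} (+1)
site 0, node CFRX: C={A} ∩ FRX={A,C,G} → {A} (+0)
site 1, node FX: F={T} ∪ X={A} → {A,T} (+1)
site 1, node FRX: FX={A,T} ∪ R={C} → {A,C,T} (+1)
site 1, node CFRX: C={T} ∩ FRX={A,C,T} → {T} (+0)
site 2, node FX: F={A} ∪ X={G} → {A,G} (+1)
site 2, node FRX: FX={A,G} ∩ R={A} → {A} (+0)
site 2, node CFRX: C={G} ∪ FRX={A} → {A,G} (+1)
per-site changes: [2, 2, 2]; total = 6

T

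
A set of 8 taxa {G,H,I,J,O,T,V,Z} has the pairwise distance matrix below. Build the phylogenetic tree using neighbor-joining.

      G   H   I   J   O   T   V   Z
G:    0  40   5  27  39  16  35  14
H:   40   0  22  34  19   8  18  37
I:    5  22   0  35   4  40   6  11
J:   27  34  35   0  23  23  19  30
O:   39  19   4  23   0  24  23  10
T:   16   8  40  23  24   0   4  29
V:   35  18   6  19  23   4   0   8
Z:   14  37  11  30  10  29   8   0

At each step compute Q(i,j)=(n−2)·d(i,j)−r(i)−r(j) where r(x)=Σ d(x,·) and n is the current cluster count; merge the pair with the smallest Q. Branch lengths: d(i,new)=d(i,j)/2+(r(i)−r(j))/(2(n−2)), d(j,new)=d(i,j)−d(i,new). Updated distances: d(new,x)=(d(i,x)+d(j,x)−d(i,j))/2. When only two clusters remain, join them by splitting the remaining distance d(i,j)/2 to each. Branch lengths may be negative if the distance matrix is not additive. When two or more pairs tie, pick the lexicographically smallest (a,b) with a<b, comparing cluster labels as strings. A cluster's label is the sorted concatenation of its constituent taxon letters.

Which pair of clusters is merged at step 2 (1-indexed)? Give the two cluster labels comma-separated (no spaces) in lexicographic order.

iteration 1: select H,T (d=8, Q=-274); attach at lengths (41/6, 7/6); label the merged cluster HT
  updated: d(G,HT)=24, d(HT,I)=27, d(HT,J)=49/2, d(HT,O)=35/2, d(HT,V)=7, d(HT,Z)=29
iteration 2: select G,I (d=5, Q=-207); attach at lengths (81/10, -31/10); label the merged cluster GI
  updated: d(GI,HT)=23, d(GI,J)=57/2, d(GI,O)=19, d(GI,V)=18, d(GI,Z)=10
iteration 3: select HT,V (d=7, Q=-148); attach at lengths (27/4, 1/4); label the merged cluster HTV
  updated: d(GI,HTV)=17, d(HTV,J)=73/4, d(HTV,O)=67/4, d(HTV,Z)=15
iteration 4: select HTV,J (d=73/4, Q=-112); attach at lengths (11/3, 175/12); label the merged cluster HJTV
  updated: d(GI,HJTV)=109/8, d(HJTV,O)=43/4, d(HJTV,Z)=107/8
iteration 5: select GI,Z (d=10, Q=-56); attach at lengths (117/16, 43/16); label the merged cluster GIZ
  updated: d(GIZ,HJTV)=17/2, d(GIZ,O)=19/2
iteration 6: select GIZ,HJTV (d=17/2, Q=-115/4); attach at lengths (29/8, 39/8); label the merged cluster GHIJTVZ
  updated: d(GHIJTVZ,O)=47/8
iteration 7: select GHIJTVZ,O (d=47/8); attach at lengths (47/16, 47/16); label the merged cluster GHIJOTVZ
final tree: ((((G:81/10,I:-31/10):117/16,Z:43/16):29/8,(((H:41/6,T:7/6):27/4,V:1/4):11/3,J:175/12):39/8):47/16,O:47/16)
total length: 501/8

G,I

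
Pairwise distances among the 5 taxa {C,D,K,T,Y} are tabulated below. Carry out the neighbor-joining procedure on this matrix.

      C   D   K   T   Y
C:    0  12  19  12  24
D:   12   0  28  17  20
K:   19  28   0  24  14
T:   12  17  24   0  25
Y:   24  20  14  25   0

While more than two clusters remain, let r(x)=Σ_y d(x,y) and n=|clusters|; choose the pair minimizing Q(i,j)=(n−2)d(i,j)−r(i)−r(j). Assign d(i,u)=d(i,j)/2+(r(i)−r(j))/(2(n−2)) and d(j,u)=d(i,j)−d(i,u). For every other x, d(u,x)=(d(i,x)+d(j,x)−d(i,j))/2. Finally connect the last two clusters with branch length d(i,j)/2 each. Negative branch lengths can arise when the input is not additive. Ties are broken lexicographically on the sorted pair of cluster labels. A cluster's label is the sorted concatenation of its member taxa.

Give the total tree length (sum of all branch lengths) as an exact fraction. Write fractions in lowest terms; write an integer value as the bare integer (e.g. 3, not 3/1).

step 1: merge (K,Y) at d=14, Q=-126; branch lengths K→22/3, Y→20/3; new cluster KY
  updated: d(C,KY)=29/2, d(D,KY)=17, d(KY,T)=35/2
step 2: merge (C,T) at d=12, Q=-61; branch lengths C→4, T→8; new cluster CT
  updated: d(CT,D)=17/2, d(CT,KY)=10
step 3: merge (CT,D) at d=17/2, Q=-71/2; branch lengths CT→3/4, D→31/4; new cluster CDT
  updated: d(CDT,KY)=37/4
step 4: merge (CDT,KY) at d=37/4; branch lengths CDT→37/8, KY→37/8; new cluster CDKTY
final tree: (((C:4,T:8):3/4,D:31/4):37/8,(K:22/3,Y:20/3):37/8)
total length: 175/4

175/4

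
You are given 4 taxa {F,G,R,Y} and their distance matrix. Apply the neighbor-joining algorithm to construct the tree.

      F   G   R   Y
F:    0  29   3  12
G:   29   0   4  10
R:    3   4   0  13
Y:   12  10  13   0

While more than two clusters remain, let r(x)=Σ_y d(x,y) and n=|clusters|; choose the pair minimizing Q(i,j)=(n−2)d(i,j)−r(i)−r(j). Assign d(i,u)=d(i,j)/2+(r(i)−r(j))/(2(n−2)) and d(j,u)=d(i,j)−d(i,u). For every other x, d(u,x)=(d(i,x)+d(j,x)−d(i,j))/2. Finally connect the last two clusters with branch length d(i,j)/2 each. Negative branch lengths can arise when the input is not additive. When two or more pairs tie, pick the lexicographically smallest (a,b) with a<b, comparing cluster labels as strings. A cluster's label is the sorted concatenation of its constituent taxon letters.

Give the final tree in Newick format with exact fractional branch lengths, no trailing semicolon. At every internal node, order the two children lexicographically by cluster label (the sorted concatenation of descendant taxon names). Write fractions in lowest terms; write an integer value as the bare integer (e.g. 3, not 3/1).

(((F:15/2,R:-9/2):8,G:7):3/2,Y:3/2)

iteration 1: select F,R (d=3, Q=-58); attach at lengths (15/2, -9/2); label the merged cluster FR
  updated: d(FR,G)=15, d(FR,Y)=11
iteration 2: select FR,G (d=15, Q=-36); attach at lengths (8, 7); label the merged cluster FGR
  updated: d(FGR,Y)=3
iteration 3: select FGR,Y (d=3); attach at lengths (3/2, 3/2); label the merged cluster FGRY
final tree: (((F:15/2,R:-9/2):8,G:7):3/2,Y:3/2)
total length: 21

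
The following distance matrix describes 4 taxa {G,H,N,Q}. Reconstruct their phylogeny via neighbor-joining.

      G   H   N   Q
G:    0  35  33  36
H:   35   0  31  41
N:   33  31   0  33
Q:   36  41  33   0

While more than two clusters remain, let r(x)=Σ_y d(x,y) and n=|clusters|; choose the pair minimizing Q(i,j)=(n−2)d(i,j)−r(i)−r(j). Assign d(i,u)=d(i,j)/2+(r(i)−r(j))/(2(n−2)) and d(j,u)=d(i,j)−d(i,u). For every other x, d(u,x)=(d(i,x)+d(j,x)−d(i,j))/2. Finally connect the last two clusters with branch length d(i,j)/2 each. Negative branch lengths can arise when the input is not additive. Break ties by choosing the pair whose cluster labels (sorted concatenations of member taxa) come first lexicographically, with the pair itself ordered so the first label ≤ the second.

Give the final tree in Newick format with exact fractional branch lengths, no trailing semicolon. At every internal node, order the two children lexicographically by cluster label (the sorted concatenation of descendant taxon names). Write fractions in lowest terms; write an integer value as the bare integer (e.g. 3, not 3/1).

(((G:33/2,Q:39/2):2,H:18):13/2,N:13/2)

step 1: merge (G,Q) at d=36, Q=-142; branch lengths G→33/2, Q→39/2; new cluster GQ
  updated: d(GQ,H)=20, d(GQ,N)=15
step 2: merge (GQ,H) at d=20, Q=-66; branch lengths GQ→2, H→18; new cluster GHQ
  updated: d(GHQ,N)=13
step 3: merge (GHQ,N) at d=13; branch lengths GHQ→13/2, N→13/2; new cluster GHNQ
final tree: (((G:33/2,Q:39/2):2,H:18):13/2,N:13/2)
total length: 69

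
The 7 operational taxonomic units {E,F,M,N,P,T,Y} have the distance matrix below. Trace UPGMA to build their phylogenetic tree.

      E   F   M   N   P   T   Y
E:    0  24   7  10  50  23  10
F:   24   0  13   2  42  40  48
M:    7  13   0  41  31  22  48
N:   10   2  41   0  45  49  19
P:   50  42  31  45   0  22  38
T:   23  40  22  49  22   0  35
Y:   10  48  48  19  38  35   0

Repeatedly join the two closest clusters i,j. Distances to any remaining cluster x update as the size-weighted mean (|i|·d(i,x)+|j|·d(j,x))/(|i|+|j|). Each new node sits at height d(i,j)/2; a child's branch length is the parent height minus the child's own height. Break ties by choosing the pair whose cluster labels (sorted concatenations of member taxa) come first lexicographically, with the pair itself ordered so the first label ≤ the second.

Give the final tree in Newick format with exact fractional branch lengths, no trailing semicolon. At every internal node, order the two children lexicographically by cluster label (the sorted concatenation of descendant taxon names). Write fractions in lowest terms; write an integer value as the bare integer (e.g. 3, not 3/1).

((((E:7/2,M:7/2):15/2,(F:1,N:1):10):37/8,Y:125/8):25/8,(P:11,T:11):31/4)

step 1: merge (F,N) at d=2; branch lengths F→1, N→1; new cluster FN
  updated: d(E,FN)=17, d(FN,M)=27, d(FN,P)=87/2, d(FN,T)=89/2, d(FN,Y)=67/2
step 2: merge (E,M) at d=7; branch lengths E→7/2, M→7/2; new cluster EM
  updated: d(EM,FN)=22, d(EM,P)=81/2, d(EM,T)=45/2, d(EM,Y)=29
step 3: merge (EM,FN) at d=22; branch lengths EM→15/2, FN→10; new cluster EFMN
  updated: d(EFMN,P)=42, d(EFMN,T)=67/2, d(EFMN,Y)=125/4
step 4: merge (P,T) at d=22; branch lengths P→11, T→11; new cluster PT
  updated: d(EFMN,PT)=151/4, d(PT,Y)=73/2
step 5: merge (EFMN,Y) at d=125/4; branch lengths EFMN→37/8, Y→125/8; new cluster EFMNY
  updated: d(EFMNY,PT)=75/2
step 6: merge (EFMNY,PT) at d=75/2; branch lengths EFMNY→25/8, PT→31/4; new cluster EFMNPTY
final tree: ((((E:7/2,M:7/2):15/2,(F:1,N:1):10):37/8,Y:125/8):25/8,(P:11,T:11):31/4)
total length: 637/8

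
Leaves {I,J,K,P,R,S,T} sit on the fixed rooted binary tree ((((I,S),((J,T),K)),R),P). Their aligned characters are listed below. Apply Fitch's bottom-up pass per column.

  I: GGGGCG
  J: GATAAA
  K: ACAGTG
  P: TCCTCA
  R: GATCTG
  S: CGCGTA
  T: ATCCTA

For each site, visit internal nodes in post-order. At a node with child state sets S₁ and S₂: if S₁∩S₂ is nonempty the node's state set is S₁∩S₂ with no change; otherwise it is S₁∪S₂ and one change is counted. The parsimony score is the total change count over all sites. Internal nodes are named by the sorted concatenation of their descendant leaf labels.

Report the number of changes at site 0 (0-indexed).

[col 0] IS: children I:{G}, S:{C} ∪→ {C,G}; cost 1
[col 0] JT: children J:{G}, T:{A} ∪→ {A,G}; cost 1
[col 0] JKT: children JT:{A,G}, K:{A} ∩→ {A}; cost 0
[col 0] IJKST: children IS:{C,G}, JKT:{A} ∪→ {A,C,G}; cost 1
[col 0] IJKRST: children IJKST:{A,C,G}, R:{G} ∩→ {G}; cost 0
[col 0] IJKPRST: children IJKRST:{G}, P:{T} ∪→ {G,T}; cost 1
[col 1] IS: children I:{G}, S:{G} ∩→ {G}; cost 0
[col 1] JT: children J:{A}, T:{T} ∪→ {A,T}; cost 1
[col 1] JKT: children JT:{A,T}, K:{C} ∪→ {A,C,T}; cost 1
[col 1] IJKST: children IS:{G}, JKT:{A,C,T} ∪→ {A,C,G,T}; cost 1
[col 1] IJKRST: children IJKST:{A,C,G,T}, R:{A} ∩→ {A}; cost 0
[col 1] IJKPRST: children IJKRST:{A}, P:{C} ∪→ {A,C}; cost 1
[col 2] IS: children I:{G}, S:{C} ∪→ {C,G}; cost 1
[col 2] JT: children J:{T}, T:{C} ∪→ {C,T}; cost 1
[col 2] JKT: children JT:{C,T}, K:{A} ∪→ {A,C,T}; cost 1
[col 2] IJKST: children IS:{C,G}, JKT:{A,C,T} ∩→ {C}; cost 0
[col 2] IJKRST: children IJKST:{C}, R:{T} ∪→ {C,T}; cost 1
[col 2] IJKPRST: children IJKRST:{C,T}, P:{C} ∩→ {C}; cost 0
[col 3] IS: children I:{G}, S:{G} ∩→ {G}; cost 0
[col 3] JT: children J:{A}, T:{C} ∪→ {A,C}; cost 1
[col 3] JKT: children JT:{A,C}, K:{G} ∪→ {A,C,G}; cost 1
[col 3] IJKST: children IS:{G}, JKT:{A,C,G} ∩→ {G}; cost 0
[col 3] IJKRST: children IJKST:{G}, R:{C} ∪→ {C,G}; cost 1
[col 3] IJKPRST: children IJKRST:{C,G}, P:{T} ∪→ {C,G,T}; cost 1
[col 4] IS: children I:{C}, S:{T} ∪→ {C,T}; cost 1
[col 4] JT: children J:{A}, T:{T} ∪→ {A,T}; cost 1
[col 4] JKT: children JT:{A,T}, K:{T} ∩→ {T}; cost 0
[col 4] IJKST: children IS:{C,T}, JKT:{T} ∩→ {T}; cost 0
[col 4] IJKRST: children IJKST:{T}, R:{T} ∩→ {T}; cost 0
[col 4] IJKPRST: children IJKRST:{T}, P:{C} ∪→ {C,T}; cost 1
[col 5] IS: children I:{G}, S:{A} ∪→ {A,G}; cost 1
[col 5] JT: children J:{A}, T:{A} ∩→ {A}; cost 0
[col 5] JKT: children JT:{A}, K:{G} ∪→ {A,G}; cost 1
[col 5] IJKST: children IS:{A,G}, JKT:{A,G} ∩→ {A,G}; cost 0
[col 5] IJKRST: children IJKST:{A,G}, R:{G} ∩→ {G}; cost 0
[col 5] IJKPRST: children IJKRST:{G}, P:{A} ∪→ {A,G}; cost 1
per-site changes: [4, 4, 4, 4, 3, 3]; total = 22

4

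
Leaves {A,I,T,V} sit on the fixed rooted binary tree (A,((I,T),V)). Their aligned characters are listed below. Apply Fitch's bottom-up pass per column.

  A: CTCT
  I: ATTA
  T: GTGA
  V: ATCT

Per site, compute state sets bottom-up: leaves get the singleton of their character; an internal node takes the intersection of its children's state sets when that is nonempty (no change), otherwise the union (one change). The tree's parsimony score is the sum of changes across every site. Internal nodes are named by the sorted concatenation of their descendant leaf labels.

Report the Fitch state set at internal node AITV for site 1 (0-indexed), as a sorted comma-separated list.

IT@0: {A} ∪ {G} = {A,G} (union, +1)
ITV@0: {A,G} ∩ {A} = {A} (intersection, +0)
AITV@0: {C} ∪ {A} = {A,C} (union, +1)
IT@1: {T} ∩ {T} = {T} (intersection, +0)
ITV@1: {T} ∩ {T} = {T} (intersection, +0)
AITV@1: {T} ∩ {T} = {T} (intersection, +0)
IT@2: {T} ∪ {G} = {G,T} (union, +1)
ITV@2: {G,T} ∪ {C} = {C,G,T} (union, +1)
AITV@2: {C} ∩ {C,G,T} = {C} (intersection, +0)
IT@3: {A} ∩ {A} = {A} (intersection, +0)
ITV@3: {A} ∪ {T} = {A,T} (union, +1)
AITV@3: {T} ∩ {A,T} = {T} (intersection, +0)
per-site changes: [2, 0, 2, 1]; total = 5

T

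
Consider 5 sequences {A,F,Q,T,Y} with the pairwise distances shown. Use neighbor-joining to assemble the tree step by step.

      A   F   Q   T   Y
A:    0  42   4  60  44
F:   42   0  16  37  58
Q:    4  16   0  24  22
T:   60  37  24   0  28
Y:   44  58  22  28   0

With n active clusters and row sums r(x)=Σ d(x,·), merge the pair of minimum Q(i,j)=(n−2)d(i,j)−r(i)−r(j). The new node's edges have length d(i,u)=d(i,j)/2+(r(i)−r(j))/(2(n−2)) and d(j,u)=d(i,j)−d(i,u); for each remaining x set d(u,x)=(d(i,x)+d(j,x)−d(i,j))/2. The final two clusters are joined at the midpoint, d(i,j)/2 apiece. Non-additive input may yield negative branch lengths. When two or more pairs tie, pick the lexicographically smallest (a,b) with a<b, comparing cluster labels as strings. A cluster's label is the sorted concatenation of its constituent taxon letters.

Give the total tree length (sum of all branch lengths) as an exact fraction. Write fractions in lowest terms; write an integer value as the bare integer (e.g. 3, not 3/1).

73

step 1: merge (T,Y) at d=28, Q=-217; branch lengths T→27/2, Y→29/2; new cluster TY
  updated: d(A,TY)=38, d(F,TY)=67/2, d(Q,TY)=9
step 2: merge (A,Q) at d=4, Q=-105; branch lengths A→63/4, Q→-47/4; new cluster AQ
  updated: d(AQ,F)=27, d(AQ,TY)=43/2
step 3: merge (AQ,F) at d=27, Q=-82; branch lengths AQ→15/2, F→39/2; new cluster AFQ
  updated: d(AFQ,TY)=14
step 4: merge (AFQ,TY) at d=14; branch lengths AFQ→7, TY→7; new cluster AFQTY
final tree: (((A:63/4,Q:-47/4):15/2,F:39/2):7,(T:27/2,Y:29/2):7)
total length: 73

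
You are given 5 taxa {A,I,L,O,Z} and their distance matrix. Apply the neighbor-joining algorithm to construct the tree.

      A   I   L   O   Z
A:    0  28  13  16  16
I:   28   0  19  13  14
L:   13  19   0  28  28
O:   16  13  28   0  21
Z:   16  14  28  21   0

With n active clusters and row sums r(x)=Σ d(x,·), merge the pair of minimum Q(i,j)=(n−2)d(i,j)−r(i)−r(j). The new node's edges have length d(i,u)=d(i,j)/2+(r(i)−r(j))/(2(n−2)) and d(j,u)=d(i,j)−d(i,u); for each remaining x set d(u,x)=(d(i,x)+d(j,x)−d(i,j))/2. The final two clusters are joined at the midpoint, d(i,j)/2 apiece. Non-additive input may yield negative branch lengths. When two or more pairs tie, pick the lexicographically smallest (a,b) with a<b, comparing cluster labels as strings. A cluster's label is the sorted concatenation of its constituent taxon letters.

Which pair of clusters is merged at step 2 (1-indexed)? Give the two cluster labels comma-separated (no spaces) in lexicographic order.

step 1: merge (A,L) at d=13, Q=-122; branch lengths A→4, L→9; new cluster AL
  updated: d(AL,I)=17, d(AL,O)=31/2, d(AL,Z)=31/2
step 2: merge (AL,Z) at d=31/2, Q=-135/2; branch lengths AL→57/8, Z→67/8; new cluster ALZ
  updated: d(ALZ,I)=31/4, d(ALZ,O)=21/2
step 3: merge (ALZ,I) at d=31/4, Q=-125/4; branch lengths ALZ→21/8, I→41/8; new cluster AILZ
  updated: d(AILZ,O)=63/8
step 4: merge (AILZ,O) at d=63/8; branch lengths AILZ→63/16, O→63/16; new cluster AILOZ
final tree: ((((A:4,L:9):57/8,Z:67/8):21/8,I:41/8):63/16,O:63/16)
total length: 353/8

AL,Z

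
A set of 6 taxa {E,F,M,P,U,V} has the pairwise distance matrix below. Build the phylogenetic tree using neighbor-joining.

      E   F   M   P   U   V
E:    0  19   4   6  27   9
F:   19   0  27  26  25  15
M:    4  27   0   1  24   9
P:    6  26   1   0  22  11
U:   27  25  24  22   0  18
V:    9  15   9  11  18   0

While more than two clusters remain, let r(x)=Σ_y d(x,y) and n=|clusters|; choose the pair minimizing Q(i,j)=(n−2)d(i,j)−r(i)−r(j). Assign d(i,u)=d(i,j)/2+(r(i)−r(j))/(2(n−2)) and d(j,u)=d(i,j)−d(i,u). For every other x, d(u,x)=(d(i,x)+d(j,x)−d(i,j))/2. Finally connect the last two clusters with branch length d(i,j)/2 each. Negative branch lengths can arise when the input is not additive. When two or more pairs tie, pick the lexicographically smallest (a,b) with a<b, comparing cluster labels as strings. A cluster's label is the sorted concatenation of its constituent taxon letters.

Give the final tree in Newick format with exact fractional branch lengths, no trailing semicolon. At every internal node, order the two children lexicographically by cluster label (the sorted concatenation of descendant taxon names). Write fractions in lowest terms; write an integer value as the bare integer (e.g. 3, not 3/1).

iteration 1: select F,U (d=25, Q=-128); attach at lengths (12, 13); label the merged cluster FU
  updated: d(E,FU)=21/2, d(FU,M)=13, d(FU,P)=23/2, d(FU,V)=4
iteration 2: select FU,V (d=4, Q=-60); attach at lengths (3, 1); label the merged cluster FUV
  updated: d(E,FUV)=31/4, d(FUV,M)=9, d(FUV,P)=37/4
iteration 3: select E,FUV (d=31/4, Q=-113/4); attach at lengths (29/16, 95/16); label the merged cluster EFUV
  updated: d(EFUV,M)=21/8, d(EFUV,P)=15/4
iteration 4: select EFUV,M (d=21/8, Q=-59/8); attach at lengths (43/16, -1/16); label the merged cluster EFMUV
  updated: d(EFMUV,P)=17/16
iteration 5: select EFMUV,P (d=17/16); attach at lengths (17/32, 17/32); label the merged cluster EFMPUV
final tree: (((E:29/16,((F:12,U:13):3,V:1):95/16):43/16,M:-1/16):17/32,P:17/32)
total length: 647/16

(((E:29/16,((F:12,U:13):3,V:1):95/16):43/16,M:-1/16):17/32,P:17/32)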